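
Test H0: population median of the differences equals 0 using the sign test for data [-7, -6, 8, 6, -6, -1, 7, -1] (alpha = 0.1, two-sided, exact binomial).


Step 1: Discard zero differences. Original n = 8; n_eff = number of nonzero differences = 8.
Nonzero differences (with sign): -7, -6, +8, +6, -6, -1, +7, -1
Step 2: Count signs: positive = 3, negative = 5.
Step 3: Under H0: P(positive) = 0.5, so the number of positives S ~ Bin(8, 0.5).
Step 4: Two-sided exact p-value = sum of Bin(8,0.5) probabilities at or below the observed probability = 0.726562.
Step 5: alpha = 0.1. fail to reject H0.

n_eff = 8, pos = 3, neg = 5, p = 0.726562, fail to reject H0.


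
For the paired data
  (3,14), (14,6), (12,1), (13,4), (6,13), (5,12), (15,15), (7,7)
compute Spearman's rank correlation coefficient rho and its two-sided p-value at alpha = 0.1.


Step 1: Rank x and y separately (midranks; no ties here).
rank(x): 3->1, 14->7, 12->5, 13->6, 6->3, 5->2, 15->8, 7->4
rank(y): 14->7, 6->3, 1->1, 4->2, 13->6, 12->5, 15->8, 7->4
Step 2: d_i = R_x(i) - R_y(i); compute d_i^2.
  (1-7)^2=36, (7-3)^2=16, (5-1)^2=16, (6-2)^2=16, (3-6)^2=9, (2-5)^2=9, (8-8)^2=0, (4-4)^2=0
sum(d^2) = 102.
Step 3: rho = 1 - 6*102 / (8*(8^2 - 1)) = 1 - 612/504 = -0.214286.
Step 4: Under H0, t = rho * sqrt((n-2)/(1-rho^2)) = -0.5374 ~ t(6).
Step 5: Two-sided p-value from the t-distribution with 6 df = 0.610344.
Step 6: alpha = 0.1. fail to reject H0.

rho = -0.2143, p = 0.610344, fail to reject H0 at alpha = 0.1.


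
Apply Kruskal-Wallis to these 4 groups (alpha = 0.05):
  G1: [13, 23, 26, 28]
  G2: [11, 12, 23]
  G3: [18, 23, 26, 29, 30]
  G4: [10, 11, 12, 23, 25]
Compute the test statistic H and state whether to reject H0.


Step 1: Combine all N = 17 observations and assign midranks.
sorted (value, group, rank): (10,G4,1), (11,G2,2.5), (11,G4,2.5), (12,G2,4.5), (12,G4,4.5), (13,G1,6), (18,G3,7), (23,G1,9.5), (23,G2,9.5), (23,G3,9.5), (23,G4,9.5), (25,G4,12), (26,G1,13.5), (26,G3,13.5), (28,G1,15), (29,G3,16), (30,G3,17)
Step 2: Sum ranks within each group.
R_1 = 44 (n_1 = 4)
R_2 = 16.5 (n_2 = 3)
R_3 = 63 (n_3 = 5)
R_4 = 29.5 (n_4 = 5)
Step 3: H = 12/(N(N+1)) * sum(R_i^2/n_i) - 3(N+1)
     = 12/(17*18) * (44^2/4 + 16.5^2/3 + 63^2/5 + 29.5^2/5) - 3*18
     = 0.039216 * 1542.6 - 54
     = 6.494118.
Step 4: Ties present; correction factor C = 1 - 78/(17^3 - 17) = 0.984069. Corrected H = 6.494118 / 0.984069 = 6.599253.
Step 5: Under H0, H ~ chi^2(3); p-value = 0.085829.
Step 6: alpha = 0.05. fail to reject H0.

H = 6.5993, df = 3, p = 0.085829, fail to reject H0.


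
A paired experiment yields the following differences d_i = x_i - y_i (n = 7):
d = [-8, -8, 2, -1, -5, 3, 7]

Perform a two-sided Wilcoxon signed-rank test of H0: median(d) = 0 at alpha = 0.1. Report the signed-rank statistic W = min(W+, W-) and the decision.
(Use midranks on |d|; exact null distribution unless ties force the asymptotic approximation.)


Step 1: Drop any zero differences (none here) and take |d_i|.
|d| = [8, 8, 2, 1, 5, 3, 7]
Step 2: Midrank |d_i| (ties get averaged ranks).
ranks: |8|->6.5, |8|->6.5, |2|->2, |1|->1, |5|->4, |3|->3, |7|->5
Step 3: Attach original signs; sum ranks with positive sign and with negative sign.
W+ = 2 + 3 + 5 = 10
W- = 6.5 + 6.5 + 1 + 4 = 18
(Check: W+ + W- = 28 should equal n(n+1)/2 = 28.)
Step 4: Test statistic W = min(W+, W-) = 10.
Step 5: Ties in |d|, so use the tie-corrected normal approximation.
        E[W] = n(n+1)/4 = 7*8/4 = 14.
        Tie groups: |d|=8 (t=2); sum(t^3 - t) = 6.
        Var[W] = n(n+1)(2n+1)/24 - sum(t^3-t)/48 = 840/24 - 6/48 = 34.875.
        z = (W - E[W]) / sqrt(Var[W]) = (10 - 14) / 5.9055 = -0.6773.
        Two-sided p = 2*Phi(z) = 0.498194.
Step 6: alpha = 0.1. fail to reject H0.

W+ = 10, W- = 18, W = min = 10, p = 0.498194, fail to reject H0.


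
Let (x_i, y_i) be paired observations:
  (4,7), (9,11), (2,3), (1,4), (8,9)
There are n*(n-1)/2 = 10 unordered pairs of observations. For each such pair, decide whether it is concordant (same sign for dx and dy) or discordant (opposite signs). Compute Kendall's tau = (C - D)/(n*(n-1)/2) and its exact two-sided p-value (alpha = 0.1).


Step 1: Enumerate the 10 unordered pairs (i,j) with i<j and classify each by sign(x_j-x_i) * sign(y_j-y_i).
  (1,2):dx=+5,dy=+4->C; (1,3):dx=-2,dy=-4->C; (1,4):dx=-3,dy=-3->C; (1,5):dx=+4,dy=+2->C
  (2,3):dx=-7,dy=-8->C; (2,4):dx=-8,dy=-7->C; (2,5):dx=-1,dy=-2->C; (3,4):dx=-1,dy=+1->D
  (3,5):dx=+6,dy=+6->C; (4,5):dx=+7,dy=+5->C
Step 2: C = 9, D = 1, total pairs = 10.
Step 3: tau = (C - D)/(n(n-1)/2) = (9 - 1)/10 = 0.800000.
Step 4: Exact two-sided p-value (enumerate n! = 120 permutations of y under H0): p = 0.083333.
Step 5: alpha = 0.1. reject H0.

tau_b = 0.8000 (C=9, D=1), p = 0.083333, reject H0.


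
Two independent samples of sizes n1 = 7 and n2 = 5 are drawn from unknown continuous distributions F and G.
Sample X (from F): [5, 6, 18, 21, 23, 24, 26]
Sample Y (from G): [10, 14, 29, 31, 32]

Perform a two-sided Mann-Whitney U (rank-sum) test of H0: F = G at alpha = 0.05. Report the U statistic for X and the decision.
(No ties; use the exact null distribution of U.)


Step 1: Combine and sort all 12 observations; assign midranks.
sorted (value, group): (5,X), (6,X), (10,Y), (14,Y), (18,X), (21,X), (23,X), (24,X), (26,X), (29,Y), (31,Y), (32,Y)
ranks: 5->1, 6->2, 10->3, 14->4, 18->5, 21->6, 23->7, 24->8, 26->9, 29->10, 31->11, 32->12
Step 2: Rank sum for X: R1 = 1 + 2 + 5 + 6 + 7 + 8 + 9 = 38.
Step 3: U_X = R1 - n1(n1+1)/2 = 38 - 7*8/2 = 38 - 28 = 10.
       U_Y = n1*n2 - U_X = 35 - 10 = 25.
Step 4: No ties, so the exact null distribution of U (based on enumerating the C(12,7) = 792 equally likely rank assignments) gives the two-sided p-value.
Step 5: p-value = 0.267677; compare to alpha = 0.05. fail to reject H0.

U_X = 10, p = 0.267677, fail to reject H0 at alpha = 0.05.


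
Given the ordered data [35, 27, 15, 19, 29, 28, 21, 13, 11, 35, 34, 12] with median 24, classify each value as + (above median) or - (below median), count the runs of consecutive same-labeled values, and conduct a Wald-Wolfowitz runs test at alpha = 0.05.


Step 1: Compute median = 24; label A = above, B = below.
Labels in order: AABBAABBBAAB  (n_A = 6, n_B = 6)
Step 2: Count runs R = 6.
Step 3: Under H0 (random ordering), E[R] = 2*n_A*n_B/(n_A+n_B) + 1 = 2*6*6/12 + 1 = 7.0000.
        Var[R] = 2*n_A*n_B*(2*n_A*n_B - n_A - n_B) / ((n_A+n_B)^2 * (n_A+n_B-1)) = 4320/1584 = 2.7273.
        SD[R] = 1.6514.
Step 4: Continuity-corrected z = (R + 0.5 - E[R]) / SD[R] = (6 + 0.5 - 7.0000) / 1.6514 = -0.3028.
Step 5: Two-sided p-value via normal approximation = 2*(1 - Phi(|z|)) = 0.762069.
Step 6: alpha = 0.05. fail to reject H0.

R = 6, z = -0.3028, p = 0.762069, fail to reject H0.


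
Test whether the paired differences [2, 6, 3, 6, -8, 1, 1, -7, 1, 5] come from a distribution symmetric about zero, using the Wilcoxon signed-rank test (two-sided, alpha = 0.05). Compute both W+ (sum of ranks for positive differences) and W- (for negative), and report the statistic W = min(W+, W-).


Step 1: Drop any zero differences (none here) and take |d_i|.
|d| = [2, 6, 3, 6, 8, 1, 1, 7, 1, 5]
Step 2: Midrank |d_i| (ties get averaged ranks).
ranks: |2|->4, |6|->7.5, |3|->5, |6|->7.5, |8|->10, |1|->2, |1|->2, |7|->9, |1|->2, |5|->6
Step 3: Attach original signs; sum ranks with positive sign and with negative sign.
W+ = 4 + 7.5 + 5 + 7.5 + 2 + 2 + 2 + 6 = 36
W- = 10 + 9 = 19
(Check: W+ + W- = 55 should equal n(n+1)/2 = 55.)
Step 4: Test statistic W = min(W+, W-) = 19.
Step 5: Ties in |d|, so use the tie-corrected normal approximation.
        E[W] = n(n+1)/4 = 10*11/4 = 27.5.
        Tie groups: |d|=1 (t=3), |d|=6 (t=2); sum(t^3 - t) = 30.
        Var[W] = n(n+1)(2n+1)/24 - sum(t^3-t)/48 = 2310/24 - 30/48 = 95.625.
        z = (W - E[W]) / sqrt(Var[W]) = (19 - 27.5) / 9.7788 = -0.8692.
        Two-sided p = 2*Phi(z) = 0.384723.
Step 6: alpha = 0.05. fail to reject H0.

W+ = 36, W- = 19, W = min = 19, p = 0.384723, fail to reject H0.


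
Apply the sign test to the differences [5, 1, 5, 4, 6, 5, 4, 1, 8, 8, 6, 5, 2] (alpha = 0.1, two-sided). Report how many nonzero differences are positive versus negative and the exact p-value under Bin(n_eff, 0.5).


Step 1: Discard zero differences. Original n = 13; n_eff = number of nonzero differences = 13.
Nonzero differences (with sign): +5, +1, +5, +4, +6, +5, +4, +1, +8, +8, +6, +5, +2
Step 2: Count signs: positive = 13, negative = 0.
Step 3: Under H0: P(positive) = 0.5, so the number of positives S ~ Bin(13, 0.5).
Step 4: Two-sided exact p-value = sum of Bin(13,0.5) probabilities at or below the observed probability = 0.000244.
Step 5: alpha = 0.1. reject H0.

n_eff = 13, pos = 13, neg = 0, p = 0.000244, reject H0.


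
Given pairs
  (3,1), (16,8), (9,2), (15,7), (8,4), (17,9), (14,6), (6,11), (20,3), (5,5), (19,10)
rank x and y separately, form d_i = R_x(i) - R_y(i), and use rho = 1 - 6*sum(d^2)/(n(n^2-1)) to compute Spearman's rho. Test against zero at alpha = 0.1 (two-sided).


Step 1: Rank x and y separately (midranks; no ties here).
rank(x): 3->1, 16->8, 9->5, 15->7, 8->4, 17->9, 14->6, 6->3, 20->11, 5->2, 19->10
rank(y): 1->1, 8->8, 2->2, 7->7, 4->4, 9->9, 6->6, 11->11, 3->3, 5->5, 10->10
Step 2: d_i = R_x(i) - R_y(i); compute d_i^2.
  (1-1)^2=0, (8-8)^2=0, (5-2)^2=9, (7-7)^2=0, (4-4)^2=0, (9-9)^2=0, (6-6)^2=0, (3-11)^2=64, (11-3)^2=64, (2-5)^2=9, (10-10)^2=0
sum(d^2) = 146.
Step 3: rho = 1 - 6*146 / (11*(11^2 - 1)) = 1 - 876/1320 = 0.336364.
Step 4: Under H0, t = rho * sqrt((n-2)/(1-rho^2)) = 1.0715 ~ t(9).
Step 5: Two-sided p-value from the t-distribution with 9 df = 0.311824.
Step 6: alpha = 0.1. fail to reject H0.

rho = 0.3364, p = 0.311824, fail to reject H0 at alpha = 0.1.


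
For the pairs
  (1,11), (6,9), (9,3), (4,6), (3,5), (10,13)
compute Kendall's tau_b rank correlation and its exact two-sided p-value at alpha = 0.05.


Step 1: Enumerate the 15 unordered pairs (i,j) with i<j and classify each by sign(x_j-x_i) * sign(y_j-y_i).
  (1,2):dx=+5,dy=-2->D; (1,3):dx=+8,dy=-8->D; (1,4):dx=+3,dy=-5->D; (1,5):dx=+2,dy=-6->D
  (1,6):dx=+9,dy=+2->C; (2,3):dx=+3,dy=-6->D; (2,4):dx=-2,dy=-3->C; (2,5):dx=-3,dy=-4->C
  (2,6):dx=+4,dy=+4->C; (3,4):dx=-5,dy=+3->D; (3,5):dx=-6,dy=+2->D; (3,6):dx=+1,dy=+10->C
  (4,5):dx=-1,dy=-1->C; (4,6):dx=+6,dy=+7->C; (5,6):dx=+7,dy=+8->C
Step 2: C = 8, D = 7, total pairs = 15.
Step 3: tau = (C - D)/(n(n-1)/2) = (8 - 7)/15 = 0.066667.
Step 4: Exact two-sided p-value (enumerate n! = 720 permutations of y under H0): p = 1.000000.
Step 5: alpha = 0.05. fail to reject H0.

tau_b = 0.0667 (C=8, D=7), p = 1.000000, fail to reject H0.


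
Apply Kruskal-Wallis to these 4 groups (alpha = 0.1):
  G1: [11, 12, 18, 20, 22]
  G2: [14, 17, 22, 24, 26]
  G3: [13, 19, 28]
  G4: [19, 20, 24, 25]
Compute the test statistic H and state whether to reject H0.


Step 1: Combine all N = 17 observations and assign midranks.
sorted (value, group, rank): (11,G1,1), (12,G1,2), (13,G3,3), (14,G2,4), (17,G2,5), (18,G1,6), (19,G3,7.5), (19,G4,7.5), (20,G1,9.5), (20,G4,9.5), (22,G1,11.5), (22,G2,11.5), (24,G2,13.5), (24,G4,13.5), (25,G4,15), (26,G2,16), (28,G3,17)
Step 2: Sum ranks within each group.
R_1 = 30 (n_1 = 5)
R_2 = 50 (n_2 = 5)
R_3 = 27.5 (n_3 = 3)
R_4 = 45.5 (n_4 = 4)
Step 3: H = 12/(N(N+1)) * sum(R_i^2/n_i) - 3(N+1)
     = 12/(17*18) * (30^2/5 + 50^2/5 + 27.5^2/3 + 45.5^2/4) - 3*18
     = 0.039216 * 1449.65 - 54
     = 2.848856.
Step 4: Ties present; correction factor C = 1 - 24/(17^3 - 17) = 0.995098. Corrected H = 2.848856 / 0.995098 = 2.862890.
Step 5: Under H0, H ~ chi^2(3); p-value = 0.413251.
Step 6: alpha = 0.1. fail to reject H0.

H = 2.8629, df = 3, p = 0.413251, fail to reject H0.


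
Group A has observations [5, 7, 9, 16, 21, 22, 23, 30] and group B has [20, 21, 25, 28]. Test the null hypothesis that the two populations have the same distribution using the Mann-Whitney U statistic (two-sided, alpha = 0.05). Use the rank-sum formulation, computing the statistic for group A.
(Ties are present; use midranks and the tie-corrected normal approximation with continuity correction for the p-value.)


Step 1: Combine and sort all 12 observations; assign midranks.
sorted (value, group): (5,X), (7,X), (9,X), (16,X), (20,Y), (21,X), (21,Y), (22,X), (23,X), (25,Y), (28,Y), (30,X)
ranks: 5->1, 7->2, 9->3, 16->4, 20->5, 21->6.5, 21->6.5, 22->8, 23->9, 25->10, 28->11, 30->12
Step 2: Rank sum for X: R1 = 1 + 2 + 3 + 4 + 6.5 + 8 + 9 + 12 = 45.5.
Step 3: U_X = R1 - n1(n1+1)/2 = 45.5 - 8*9/2 = 45.5 - 36 = 9.5.
       U_Y = n1*n2 - U_X = 32 - 9.5 = 22.5.
Step 4: Ties are present, so use the tie-corrected normal approximation (with continuity correction) for the p-value.
Step 5: p-value = 0.307332; compare to alpha = 0.05. fail to reject H0.

U_X = 9.5, p = 0.307332, fail to reject H0 at alpha = 0.05.


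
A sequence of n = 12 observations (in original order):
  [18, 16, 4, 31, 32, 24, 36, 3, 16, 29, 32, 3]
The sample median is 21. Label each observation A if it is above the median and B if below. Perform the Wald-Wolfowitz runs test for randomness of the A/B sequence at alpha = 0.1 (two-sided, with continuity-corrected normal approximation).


Step 1: Compute median = 21; label A = above, B = below.
Labels in order: BBBAAAABBAAB  (n_A = 6, n_B = 6)
Step 2: Count runs R = 5.
Step 3: Under H0 (random ordering), E[R] = 2*n_A*n_B/(n_A+n_B) + 1 = 2*6*6/12 + 1 = 7.0000.
        Var[R] = 2*n_A*n_B*(2*n_A*n_B - n_A - n_B) / ((n_A+n_B)^2 * (n_A+n_B-1)) = 4320/1584 = 2.7273.
        SD[R] = 1.6514.
Step 4: Continuity-corrected z = (R + 0.5 - E[R]) / SD[R] = (5 + 0.5 - 7.0000) / 1.6514 = -0.9083.
Step 5: Two-sided p-value via normal approximation = 2*(1 - Phi(|z|)) = 0.363722.
Step 6: alpha = 0.1. fail to reject H0.

R = 5, z = -0.9083, p = 0.363722, fail to reject H0.


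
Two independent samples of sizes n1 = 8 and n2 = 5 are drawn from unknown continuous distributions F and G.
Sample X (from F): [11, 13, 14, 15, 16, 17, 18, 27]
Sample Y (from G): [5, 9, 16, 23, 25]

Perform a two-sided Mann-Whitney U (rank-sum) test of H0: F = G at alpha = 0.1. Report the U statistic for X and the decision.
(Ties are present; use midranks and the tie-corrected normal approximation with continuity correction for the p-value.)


Step 1: Combine and sort all 13 observations; assign midranks.
sorted (value, group): (5,Y), (9,Y), (11,X), (13,X), (14,X), (15,X), (16,X), (16,Y), (17,X), (18,X), (23,Y), (25,Y), (27,X)
ranks: 5->1, 9->2, 11->3, 13->4, 14->5, 15->6, 16->7.5, 16->7.5, 17->9, 18->10, 23->11, 25->12, 27->13
Step 2: Rank sum for X: R1 = 3 + 4 + 5 + 6 + 7.5 + 9 + 10 + 13 = 57.5.
Step 3: U_X = R1 - n1(n1+1)/2 = 57.5 - 8*9/2 = 57.5 - 36 = 21.5.
       U_Y = n1*n2 - U_X = 40 - 21.5 = 18.5.
Step 4: Ties are present, so use the tie-corrected normal approximation (with continuity correction) for the p-value.
Step 5: p-value = 0.883458; compare to alpha = 0.1. fail to reject H0.

U_X = 21.5, p = 0.883458, fail to reject H0 at alpha = 0.1.


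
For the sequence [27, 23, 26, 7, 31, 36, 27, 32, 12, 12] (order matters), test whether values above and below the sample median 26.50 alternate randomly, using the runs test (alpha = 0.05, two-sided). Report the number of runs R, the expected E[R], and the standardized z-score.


Step 1: Compute median = 26.50; label A = above, B = below.
Labels in order: ABBBAAAABB  (n_A = 5, n_B = 5)
Step 2: Count runs R = 4.
Step 3: Under H0 (random ordering), E[R] = 2*n_A*n_B/(n_A+n_B) + 1 = 2*5*5/10 + 1 = 6.0000.
        Var[R] = 2*n_A*n_B*(2*n_A*n_B - n_A - n_B) / ((n_A+n_B)^2 * (n_A+n_B-1)) = 2000/900 = 2.2222.
        SD[R] = 1.4907.
Step 4: Continuity-corrected z = (R + 0.5 - E[R]) / SD[R] = (4 + 0.5 - 6.0000) / 1.4907 = -1.0062.
Step 5: Two-sided p-value via normal approximation = 2*(1 - Phi(|z|)) = 0.314305.
Step 6: alpha = 0.05. fail to reject H0.

R = 4, z = -1.0062, p = 0.314305, fail to reject H0.


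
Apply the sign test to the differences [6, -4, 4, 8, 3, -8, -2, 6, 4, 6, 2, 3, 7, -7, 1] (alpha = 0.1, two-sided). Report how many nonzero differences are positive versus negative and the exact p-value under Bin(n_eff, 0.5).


Step 1: Discard zero differences. Original n = 15; n_eff = number of nonzero differences = 15.
Nonzero differences (with sign): +6, -4, +4, +8, +3, -8, -2, +6, +4, +6, +2, +3, +7, -7, +1
Step 2: Count signs: positive = 11, negative = 4.
Step 3: Under H0: P(positive) = 0.5, so the number of positives S ~ Bin(15, 0.5).
Step 4: Two-sided exact p-value = sum of Bin(15,0.5) probabilities at or below the observed probability = 0.118469.
Step 5: alpha = 0.1. fail to reject H0.

n_eff = 15, pos = 11, neg = 4, p = 0.118469, fail to reject H0.


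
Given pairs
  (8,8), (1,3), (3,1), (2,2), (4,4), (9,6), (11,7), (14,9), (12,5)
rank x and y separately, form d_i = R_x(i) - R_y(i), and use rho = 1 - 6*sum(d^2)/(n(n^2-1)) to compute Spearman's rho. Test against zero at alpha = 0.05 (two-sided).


Step 1: Rank x and y separately (midranks; no ties here).
rank(x): 8->5, 1->1, 3->3, 2->2, 4->4, 9->6, 11->7, 14->9, 12->8
rank(y): 8->8, 3->3, 1->1, 2->2, 4->4, 6->6, 7->7, 9->9, 5->5
Step 2: d_i = R_x(i) - R_y(i); compute d_i^2.
  (5-8)^2=9, (1-3)^2=4, (3-1)^2=4, (2-2)^2=0, (4-4)^2=0, (6-6)^2=0, (7-7)^2=0, (9-9)^2=0, (8-5)^2=9
sum(d^2) = 26.
Step 3: rho = 1 - 6*26 / (9*(9^2 - 1)) = 1 - 156/720 = 0.783333.
Step 4: Under H0, t = rho * sqrt((n-2)/(1-rho^2)) = 3.3341 ~ t(7).
Step 5: Two-sided p-value from the t-distribution with 7 df = 0.012520.
Step 6: alpha = 0.05. reject H0.

rho = 0.7833, p = 0.012520, reject H0 at alpha = 0.05.


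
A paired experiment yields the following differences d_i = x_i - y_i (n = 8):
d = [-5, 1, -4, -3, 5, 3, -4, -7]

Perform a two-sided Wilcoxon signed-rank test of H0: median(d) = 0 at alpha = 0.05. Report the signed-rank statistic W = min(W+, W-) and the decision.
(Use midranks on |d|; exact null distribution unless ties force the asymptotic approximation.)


Step 1: Drop any zero differences (none here) and take |d_i|.
|d| = [5, 1, 4, 3, 5, 3, 4, 7]
Step 2: Midrank |d_i| (ties get averaged ranks).
ranks: |5|->6.5, |1|->1, |4|->4.5, |3|->2.5, |5|->6.5, |3|->2.5, |4|->4.5, |7|->8
Step 3: Attach original signs; sum ranks with positive sign and with negative sign.
W+ = 1 + 6.5 + 2.5 = 10
W- = 6.5 + 4.5 + 2.5 + 4.5 + 8 = 26
(Check: W+ + W- = 36 should equal n(n+1)/2 = 36.)
Step 4: Test statistic W = min(W+, W-) = 10.
Step 5: Ties in |d|, so use the tie-corrected normal approximation.
        E[W] = n(n+1)/4 = 8*9/4 = 18.
        Tie groups: |d|=3 (t=2), |d|=4 (t=2), |d|=5 (t=2); sum(t^3 - t) = 18.
        Var[W] = n(n+1)(2n+1)/24 - sum(t^3-t)/48 = 1224/24 - 18/48 = 50.625.
        z = (W - E[W]) / sqrt(Var[W]) = (10 - 18) / 7.1151 = -1.1244.
        Two-sided p = 2*Phi(z) = 0.260858.
Step 6: alpha = 0.05. fail to reject H0.

W+ = 10, W- = 26, W = min = 10, p = 0.260858, fail to reject H0.


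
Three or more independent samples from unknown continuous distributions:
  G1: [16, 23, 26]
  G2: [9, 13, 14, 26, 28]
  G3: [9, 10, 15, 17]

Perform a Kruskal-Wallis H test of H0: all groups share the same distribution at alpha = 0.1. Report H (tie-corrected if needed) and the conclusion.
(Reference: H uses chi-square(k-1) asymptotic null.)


Step 1: Combine all N = 12 observations and assign midranks.
sorted (value, group, rank): (9,G2,1.5), (9,G3,1.5), (10,G3,3), (13,G2,4), (14,G2,5), (15,G3,6), (16,G1,7), (17,G3,8), (23,G1,9), (26,G1,10.5), (26,G2,10.5), (28,G2,12)
Step 2: Sum ranks within each group.
R_1 = 26.5 (n_1 = 3)
R_2 = 33 (n_2 = 5)
R_3 = 18.5 (n_3 = 4)
Step 3: H = 12/(N(N+1)) * sum(R_i^2/n_i) - 3(N+1)
     = 12/(12*13) * (26.5^2/3 + 33^2/5 + 18.5^2/4) - 3*13
     = 0.076923 * 537.446 - 39
     = 2.341987.
Step 4: Ties present; correction factor C = 1 - 12/(12^3 - 12) = 0.993007. Corrected H = 2.341987 / 0.993007 = 2.358480.
Step 5: Under H0, H ~ chi^2(2); p-value = 0.307512.
Step 6: alpha = 0.1. fail to reject H0.

H = 2.3585, df = 2, p = 0.307512, fail to reject H0.


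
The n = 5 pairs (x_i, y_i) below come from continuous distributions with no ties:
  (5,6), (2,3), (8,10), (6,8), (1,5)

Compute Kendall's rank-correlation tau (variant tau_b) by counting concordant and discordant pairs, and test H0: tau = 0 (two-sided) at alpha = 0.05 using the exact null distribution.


Step 1: Enumerate the 10 unordered pairs (i,j) with i<j and classify each by sign(x_j-x_i) * sign(y_j-y_i).
  (1,2):dx=-3,dy=-3->C; (1,3):dx=+3,dy=+4->C; (1,4):dx=+1,dy=+2->C; (1,5):dx=-4,dy=-1->C
  (2,3):dx=+6,dy=+7->C; (2,4):dx=+4,dy=+5->C; (2,5):dx=-1,dy=+2->D; (3,4):dx=-2,dy=-2->C
  (3,5):dx=-7,dy=-5->C; (4,5):dx=-5,dy=-3->C
Step 2: C = 9, D = 1, total pairs = 10.
Step 3: tau = (C - D)/(n(n-1)/2) = (9 - 1)/10 = 0.800000.
Step 4: Exact two-sided p-value (enumerate n! = 120 permutations of y under H0): p = 0.083333.
Step 5: alpha = 0.05. fail to reject H0.

tau_b = 0.8000 (C=9, D=1), p = 0.083333, fail to reject H0.


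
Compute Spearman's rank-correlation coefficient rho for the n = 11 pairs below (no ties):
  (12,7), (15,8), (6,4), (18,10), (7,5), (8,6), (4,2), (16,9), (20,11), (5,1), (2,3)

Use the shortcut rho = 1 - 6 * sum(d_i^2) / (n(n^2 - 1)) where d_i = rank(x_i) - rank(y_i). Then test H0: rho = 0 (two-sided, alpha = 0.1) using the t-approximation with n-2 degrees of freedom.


Step 1: Rank x and y separately (midranks; no ties here).
rank(x): 12->7, 15->8, 6->4, 18->10, 7->5, 8->6, 4->2, 16->9, 20->11, 5->3, 2->1
rank(y): 7->7, 8->8, 4->4, 10->10, 5->5, 6->6, 2->2, 9->9, 11->11, 1->1, 3->3
Step 2: d_i = R_x(i) - R_y(i); compute d_i^2.
  (7-7)^2=0, (8-8)^2=0, (4-4)^2=0, (10-10)^2=0, (5-5)^2=0, (6-6)^2=0, (2-2)^2=0, (9-9)^2=0, (11-11)^2=0, (3-1)^2=4, (1-3)^2=4
sum(d^2) = 8.
Step 3: rho = 1 - 6*8 / (11*(11^2 - 1)) = 1 - 48/1320 = 0.963636.
Step 4: Under H0, t = rho * sqrt((n-2)/(1-rho^2)) = 10.8186 ~ t(9).
Step 5: Two-sided p-value from the t-distribution with 9 df = 0.000002.
Step 6: alpha = 0.1. reject H0.

rho = 0.9636, p = 0.000002, reject H0 at alpha = 0.1.


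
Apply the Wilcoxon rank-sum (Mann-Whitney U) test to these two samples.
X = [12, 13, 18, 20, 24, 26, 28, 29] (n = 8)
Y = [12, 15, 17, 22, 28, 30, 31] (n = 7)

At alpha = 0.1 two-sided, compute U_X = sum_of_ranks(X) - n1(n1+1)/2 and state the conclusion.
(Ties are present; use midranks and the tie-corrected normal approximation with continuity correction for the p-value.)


Step 1: Combine and sort all 15 observations; assign midranks.
sorted (value, group): (12,X), (12,Y), (13,X), (15,Y), (17,Y), (18,X), (20,X), (22,Y), (24,X), (26,X), (28,X), (28,Y), (29,X), (30,Y), (31,Y)
ranks: 12->1.5, 12->1.5, 13->3, 15->4, 17->5, 18->6, 20->7, 22->8, 24->9, 26->10, 28->11.5, 28->11.5, 29->13, 30->14, 31->15
Step 2: Rank sum for X: R1 = 1.5 + 3 + 6 + 7 + 9 + 10 + 11.5 + 13 = 61.
Step 3: U_X = R1 - n1(n1+1)/2 = 61 - 8*9/2 = 61 - 36 = 25.
       U_Y = n1*n2 - U_X = 56 - 25 = 31.
Step 4: Ties are present, so use the tie-corrected normal approximation (with continuity correction) for the p-value.
Step 5: p-value = 0.771941; compare to alpha = 0.1. fail to reject H0.

U_X = 25, p = 0.771941, fail to reject H0 at alpha = 0.1.


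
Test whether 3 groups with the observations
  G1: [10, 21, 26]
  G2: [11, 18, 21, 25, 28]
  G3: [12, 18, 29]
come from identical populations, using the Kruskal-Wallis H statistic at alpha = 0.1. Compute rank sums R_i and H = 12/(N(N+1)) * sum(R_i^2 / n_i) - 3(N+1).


Step 1: Combine all N = 11 observations and assign midranks.
sorted (value, group, rank): (10,G1,1), (11,G2,2), (12,G3,3), (18,G2,4.5), (18,G3,4.5), (21,G1,6.5), (21,G2,6.5), (25,G2,8), (26,G1,9), (28,G2,10), (29,G3,11)
Step 2: Sum ranks within each group.
R_1 = 16.5 (n_1 = 3)
R_2 = 31 (n_2 = 5)
R_3 = 18.5 (n_3 = 3)
Step 3: H = 12/(N(N+1)) * sum(R_i^2/n_i) - 3(N+1)
     = 12/(11*12) * (16.5^2/3 + 31^2/5 + 18.5^2/3) - 3*12
     = 0.090909 * 397.033 - 36
     = 0.093939.
Step 4: Ties present; correction factor C = 1 - 12/(11^3 - 11) = 0.990909. Corrected H = 0.093939 / 0.990909 = 0.094801.
Step 5: Under H0, H ~ chi^2(2); p-value = 0.953705.
Step 6: alpha = 0.1. fail to reject H0.

H = 0.0948, df = 2, p = 0.953705, fail to reject H0.


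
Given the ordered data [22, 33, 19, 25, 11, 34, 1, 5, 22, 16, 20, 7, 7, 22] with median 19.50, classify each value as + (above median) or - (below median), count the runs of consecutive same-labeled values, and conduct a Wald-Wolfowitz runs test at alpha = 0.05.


Step 1: Compute median = 19.50; label A = above, B = below.
Labels in order: AABABABBABABBA  (n_A = 7, n_B = 7)
Step 2: Count runs R = 11.
Step 3: Under H0 (random ordering), E[R] = 2*n_A*n_B/(n_A+n_B) + 1 = 2*7*7/14 + 1 = 8.0000.
        Var[R] = 2*n_A*n_B*(2*n_A*n_B - n_A - n_B) / ((n_A+n_B)^2 * (n_A+n_B-1)) = 8232/2548 = 3.2308.
        SD[R] = 1.7974.
Step 4: Continuity-corrected z = (R - 0.5 - E[R]) / SD[R] = (11 - 0.5 - 8.0000) / 1.7974 = 1.3909.
Step 5: Two-sided p-value via normal approximation = 2*(1 - Phi(|z|)) = 0.164264.
Step 6: alpha = 0.05. fail to reject H0.

R = 11, z = 1.3909, p = 0.164264, fail to reject H0.


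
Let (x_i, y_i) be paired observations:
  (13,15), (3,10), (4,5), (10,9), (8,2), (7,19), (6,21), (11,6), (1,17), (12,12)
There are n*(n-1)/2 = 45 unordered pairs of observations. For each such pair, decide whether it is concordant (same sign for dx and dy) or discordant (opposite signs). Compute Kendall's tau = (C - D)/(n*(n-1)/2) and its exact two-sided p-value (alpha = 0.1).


Step 1: Enumerate the 45 unordered pairs (i,j) with i<j and classify each by sign(x_j-x_i) * sign(y_j-y_i).
  (1,2):dx=-10,dy=-5->C; (1,3):dx=-9,dy=-10->C; (1,4):dx=-3,dy=-6->C; (1,5):dx=-5,dy=-13->C
  (1,6):dx=-6,dy=+4->D; (1,7):dx=-7,dy=+6->D; (1,8):dx=-2,dy=-9->C; (1,9):dx=-12,dy=+2->D
  (1,10):dx=-1,dy=-3->C; (2,3):dx=+1,dy=-5->D; (2,4):dx=+7,dy=-1->D; (2,5):dx=+5,dy=-8->D
  (2,6):dx=+4,dy=+9->C; (2,7):dx=+3,dy=+11->C; (2,8):dx=+8,dy=-4->D; (2,9):dx=-2,dy=+7->D
  (2,10):dx=+9,dy=+2->C; (3,4):dx=+6,dy=+4->C; (3,5):dx=+4,dy=-3->D; (3,6):dx=+3,dy=+14->C
  (3,7):dx=+2,dy=+16->C; (3,8):dx=+7,dy=+1->C; (3,9):dx=-3,dy=+12->D; (3,10):dx=+8,dy=+7->C
  (4,5):dx=-2,dy=-7->C; (4,6):dx=-3,dy=+10->D; (4,7):dx=-4,dy=+12->D; (4,8):dx=+1,dy=-3->D
  (4,9):dx=-9,dy=+8->D; (4,10):dx=+2,dy=+3->C; (5,6):dx=-1,dy=+17->D; (5,7):dx=-2,dy=+19->D
  (5,8):dx=+3,dy=+4->C; (5,9):dx=-7,dy=+15->D; (5,10):dx=+4,dy=+10->C; (6,7):dx=-1,dy=+2->D
  (6,8):dx=+4,dy=-13->D; (6,9):dx=-6,dy=-2->C; (6,10):dx=+5,dy=-7->D; (7,8):dx=+5,dy=-15->D
  (7,9):dx=-5,dy=-4->C; (7,10):dx=+6,dy=-9->D; (8,9):dx=-10,dy=+11->D; (8,10):dx=+1,dy=+6->C
  (9,10):dx=+11,dy=-5->D
Step 2: C = 21, D = 24, total pairs = 45.
Step 3: tau = (C - D)/(n(n-1)/2) = (21 - 24)/45 = -0.066667.
Step 4: Exact two-sided p-value (enumerate n! = 3628800 permutations of y under H0): p = 0.861801.
Step 5: alpha = 0.1. fail to reject H0.

tau_b = -0.0667 (C=21, D=24), p = 0.861801, fail to reject H0.


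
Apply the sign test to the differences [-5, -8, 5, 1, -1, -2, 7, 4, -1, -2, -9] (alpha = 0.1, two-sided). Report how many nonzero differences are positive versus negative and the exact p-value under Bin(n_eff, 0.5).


Step 1: Discard zero differences. Original n = 11; n_eff = number of nonzero differences = 11.
Nonzero differences (with sign): -5, -8, +5, +1, -1, -2, +7, +4, -1, -2, -9
Step 2: Count signs: positive = 4, negative = 7.
Step 3: Under H0: P(positive) = 0.5, so the number of positives S ~ Bin(11, 0.5).
Step 4: Two-sided exact p-value = sum of Bin(11,0.5) probabilities at or below the observed probability = 0.548828.
Step 5: alpha = 0.1. fail to reject H0.

n_eff = 11, pos = 4, neg = 7, p = 0.548828, fail to reject H0.


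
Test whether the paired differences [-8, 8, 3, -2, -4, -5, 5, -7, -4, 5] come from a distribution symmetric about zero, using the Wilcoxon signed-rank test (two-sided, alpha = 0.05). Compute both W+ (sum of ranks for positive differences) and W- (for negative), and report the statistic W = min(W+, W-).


Step 1: Drop any zero differences (none here) and take |d_i|.
|d| = [8, 8, 3, 2, 4, 5, 5, 7, 4, 5]
Step 2: Midrank |d_i| (ties get averaged ranks).
ranks: |8|->9.5, |8|->9.5, |3|->2, |2|->1, |4|->3.5, |5|->6, |5|->6, |7|->8, |4|->3.5, |5|->6
Step 3: Attach original signs; sum ranks with positive sign and with negative sign.
W+ = 9.5 + 2 + 6 + 6 = 23.5
W- = 9.5 + 1 + 3.5 + 6 + 8 + 3.5 = 31.5
(Check: W+ + W- = 55 should equal n(n+1)/2 = 55.)
Step 4: Test statistic W = min(W+, W-) = 23.5.
Step 5: Ties in |d|, so use the tie-corrected normal approximation.
        E[W] = n(n+1)/4 = 10*11/4 = 27.5.
        Tie groups: |d|=4 (t=2), |d|=5 (t=3), |d|=8 (t=2); sum(t^3 - t) = 36.
        Var[W] = n(n+1)(2n+1)/24 - sum(t^3-t)/48 = 2310/24 - 36/48 = 95.5.
        z = (W - E[W]) / sqrt(Var[W]) = (23.5 - 27.5) / 9.7724 = -0.4093.
        Two-sided p = 2*Phi(z) = 0.682308.
Step 6: alpha = 0.05. fail to reject H0.

W+ = 23.5, W- = 31.5, W = min = 23.5, p = 0.682308, fail to reject H0.


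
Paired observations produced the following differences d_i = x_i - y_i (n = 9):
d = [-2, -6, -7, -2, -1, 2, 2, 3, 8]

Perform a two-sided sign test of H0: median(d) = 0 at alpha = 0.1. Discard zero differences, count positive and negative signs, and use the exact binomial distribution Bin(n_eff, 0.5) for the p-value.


Step 1: Discard zero differences. Original n = 9; n_eff = number of nonzero differences = 9.
Nonzero differences (with sign): -2, -6, -7, -2, -1, +2, +2, +3, +8
Step 2: Count signs: positive = 4, negative = 5.
Step 3: Under H0: P(positive) = 0.5, so the number of positives S ~ Bin(9, 0.5).
Step 4: Two-sided exact p-value = sum of Bin(9,0.5) probabilities at or below the observed probability = 1.000000.
Step 5: alpha = 0.1. fail to reject H0.

n_eff = 9, pos = 4, neg = 5, p = 1.000000, fail to reject H0.


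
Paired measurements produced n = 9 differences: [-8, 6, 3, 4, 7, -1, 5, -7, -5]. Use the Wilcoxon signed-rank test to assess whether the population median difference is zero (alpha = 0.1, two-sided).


Step 1: Drop any zero differences (none here) and take |d_i|.
|d| = [8, 6, 3, 4, 7, 1, 5, 7, 5]
Step 2: Midrank |d_i| (ties get averaged ranks).
ranks: |8|->9, |6|->6, |3|->2, |4|->3, |7|->7.5, |1|->1, |5|->4.5, |7|->7.5, |5|->4.5
Step 3: Attach original signs; sum ranks with positive sign and with negative sign.
W+ = 6 + 2 + 3 + 7.5 + 4.5 = 23
W- = 9 + 1 + 7.5 + 4.5 = 22
(Check: W+ + W- = 45 should equal n(n+1)/2 = 45.)
Step 4: Test statistic W = min(W+, W-) = 22.
Step 5: Ties in |d|, so use the tie-corrected normal approximation.
        E[W] = n(n+1)/4 = 9*10/4 = 22.5.
        Tie groups: |d|=5 (t=2), |d|=7 (t=2); sum(t^3 - t) = 12.
        Var[W] = n(n+1)(2n+1)/24 - sum(t^3-t)/48 = 1710/24 - 12/48 = 71.
        z = (W - E[W]) / sqrt(Var[W]) = (22 - 22.5) / 8.4261 = -0.0593.
        Two-sided p = 2*Phi(z) = 0.952682.
Step 6: alpha = 0.1. fail to reject H0.

W+ = 23, W- = 22, W = min = 22, p = 0.952682, fail to reject H0.


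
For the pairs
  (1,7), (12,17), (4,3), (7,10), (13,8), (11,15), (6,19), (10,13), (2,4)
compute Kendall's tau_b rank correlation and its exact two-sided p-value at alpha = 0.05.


Step 1: Enumerate the 36 unordered pairs (i,j) with i<j and classify each by sign(x_j-x_i) * sign(y_j-y_i).
  (1,2):dx=+11,dy=+10->C; (1,3):dx=+3,dy=-4->D; (1,4):dx=+6,dy=+3->C; (1,5):dx=+12,dy=+1->C
  (1,6):dx=+10,dy=+8->C; (1,7):dx=+5,dy=+12->C; (1,8):dx=+9,dy=+6->C; (1,9):dx=+1,dy=-3->D
  (2,3):dx=-8,dy=-14->C; (2,4):dx=-5,dy=-7->C; (2,5):dx=+1,dy=-9->D; (2,6):dx=-1,dy=-2->C
  (2,7):dx=-6,dy=+2->D; (2,8):dx=-2,dy=-4->C; (2,9):dx=-10,dy=-13->C; (3,4):dx=+3,dy=+7->C
  (3,5):dx=+9,dy=+5->C; (3,6):dx=+7,dy=+12->C; (3,7):dx=+2,dy=+16->C; (3,8):dx=+6,dy=+10->C
  (3,9):dx=-2,dy=+1->D; (4,5):dx=+6,dy=-2->D; (4,6):dx=+4,dy=+5->C; (4,7):dx=-1,dy=+9->D
  (4,8):dx=+3,dy=+3->C; (4,9):dx=-5,dy=-6->C; (5,6):dx=-2,dy=+7->D; (5,7):dx=-7,dy=+11->D
  (5,8):dx=-3,dy=+5->D; (5,9):dx=-11,dy=-4->C; (6,7):dx=-5,dy=+4->D; (6,8):dx=-1,dy=-2->C
  (6,9):dx=-9,dy=-11->C; (7,8):dx=+4,dy=-6->D; (7,9):dx=-4,dy=-15->C; (8,9):dx=-8,dy=-9->C
Step 2: C = 24, D = 12, total pairs = 36.
Step 3: tau = (C - D)/(n(n-1)/2) = (24 - 12)/36 = 0.333333.
Step 4: Exact two-sided p-value (enumerate n! = 362880 permutations of y under H0): p = 0.259518.
Step 5: alpha = 0.05. fail to reject H0.

tau_b = 0.3333 (C=24, D=12), p = 0.259518, fail to reject H0.


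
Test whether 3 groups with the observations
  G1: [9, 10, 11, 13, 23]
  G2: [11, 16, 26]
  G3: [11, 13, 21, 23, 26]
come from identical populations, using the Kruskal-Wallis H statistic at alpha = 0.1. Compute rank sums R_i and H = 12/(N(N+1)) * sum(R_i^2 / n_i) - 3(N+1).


Step 1: Combine all N = 13 observations and assign midranks.
sorted (value, group, rank): (9,G1,1), (10,G1,2), (11,G1,4), (11,G2,4), (11,G3,4), (13,G1,6.5), (13,G3,6.5), (16,G2,8), (21,G3,9), (23,G1,10.5), (23,G3,10.5), (26,G2,12.5), (26,G3,12.5)
Step 2: Sum ranks within each group.
R_1 = 24 (n_1 = 5)
R_2 = 24.5 (n_2 = 3)
R_3 = 42.5 (n_3 = 5)
Step 3: H = 12/(N(N+1)) * sum(R_i^2/n_i) - 3(N+1)
     = 12/(13*14) * (24^2/5 + 24.5^2/3 + 42.5^2/5) - 3*14
     = 0.065934 * 676.533 - 42
     = 2.606593.
Step 4: Ties present; correction factor C = 1 - 42/(13^3 - 13) = 0.980769. Corrected H = 2.606593 / 0.980769 = 2.657703.
Step 5: Under H0, H ~ chi^2(2); p-value = 0.264781.
Step 6: alpha = 0.1. fail to reject H0.

H = 2.6577, df = 2, p = 0.264781, fail to reject H0.


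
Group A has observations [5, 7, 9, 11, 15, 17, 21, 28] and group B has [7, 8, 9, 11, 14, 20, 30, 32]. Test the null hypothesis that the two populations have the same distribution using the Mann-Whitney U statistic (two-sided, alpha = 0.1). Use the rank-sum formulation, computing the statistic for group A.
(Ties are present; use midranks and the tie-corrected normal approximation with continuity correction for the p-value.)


Step 1: Combine and sort all 16 observations; assign midranks.
sorted (value, group): (5,X), (7,X), (7,Y), (8,Y), (9,X), (9,Y), (11,X), (11,Y), (14,Y), (15,X), (17,X), (20,Y), (21,X), (28,X), (30,Y), (32,Y)
ranks: 5->1, 7->2.5, 7->2.5, 8->4, 9->5.5, 9->5.5, 11->7.5, 11->7.5, 14->9, 15->10, 17->11, 20->12, 21->13, 28->14, 30->15, 32->16
Step 2: Rank sum for X: R1 = 1 + 2.5 + 5.5 + 7.5 + 10 + 11 + 13 + 14 = 64.5.
Step 3: U_X = R1 - n1(n1+1)/2 = 64.5 - 8*9/2 = 64.5 - 36 = 28.5.
       U_Y = n1*n2 - U_X = 64 - 28.5 = 35.5.
Step 4: Ties are present, so use the tie-corrected normal approximation (with continuity correction) for the p-value.
Step 5: p-value = 0.752184; compare to alpha = 0.1. fail to reject H0.

U_X = 28.5, p = 0.752184, fail to reject H0 at alpha = 0.1.


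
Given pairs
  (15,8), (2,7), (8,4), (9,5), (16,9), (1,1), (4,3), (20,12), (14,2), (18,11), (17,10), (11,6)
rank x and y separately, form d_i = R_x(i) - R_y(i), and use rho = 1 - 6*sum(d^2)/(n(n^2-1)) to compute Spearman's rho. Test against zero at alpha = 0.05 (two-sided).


Step 1: Rank x and y separately (midranks; no ties here).
rank(x): 15->8, 2->2, 8->4, 9->5, 16->9, 1->1, 4->3, 20->12, 14->7, 18->11, 17->10, 11->6
rank(y): 8->8, 7->7, 4->4, 5->5, 9->9, 1->1, 3->3, 12->12, 2->2, 11->11, 10->10, 6->6
Step 2: d_i = R_x(i) - R_y(i); compute d_i^2.
  (8-8)^2=0, (2-7)^2=25, (4-4)^2=0, (5-5)^2=0, (9-9)^2=0, (1-1)^2=0, (3-3)^2=0, (12-12)^2=0, (7-2)^2=25, (11-11)^2=0, (10-10)^2=0, (6-6)^2=0
sum(d^2) = 50.
Step 3: rho = 1 - 6*50 / (12*(12^2 - 1)) = 1 - 300/1716 = 0.825175.
Step 4: Under H0, t = rho * sqrt((n-2)/(1-rho^2)) = 4.6195 ~ t(10).
Step 5: Two-sided p-value from the t-distribution with 10 df = 0.000951.
Step 6: alpha = 0.05. reject H0.

rho = 0.8252, p = 0.000951, reject H0 at alpha = 0.05.


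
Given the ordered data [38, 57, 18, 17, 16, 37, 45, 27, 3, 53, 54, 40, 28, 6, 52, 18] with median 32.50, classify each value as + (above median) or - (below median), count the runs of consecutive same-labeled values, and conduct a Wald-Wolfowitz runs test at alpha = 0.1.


Step 1: Compute median = 32.50; label A = above, B = below.
Labels in order: AABBBAABBAAABBAB  (n_A = 8, n_B = 8)
Step 2: Count runs R = 8.
Step 3: Under H0 (random ordering), E[R] = 2*n_A*n_B/(n_A+n_B) + 1 = 2*8*8/16 + 1 = 9.0000.
        Var[R] = 2*n_A*n_B*(2*n_A*n_B - n_A - n_B) / ((n_A+n_B)^2 * (n_A+n_B-1)) = 14336/3840 = 3.7333.
        SD[R] = 1.9322.
Step 4: Continuity-corrected z = (R + 0.5 - E[R]) / SD[R] = (8 + 0.5 - 9.0000) / 1.9322 = -0.2588.
Step 5: Two-sided p-value via normal approximation = 2*(1 - Phi(|z|)) = 0.795809.
Step 6: alpha = 0.1. fail to reject H0.

R = 8, z = -0.2588, p = 0.795809, fail to reject H0.


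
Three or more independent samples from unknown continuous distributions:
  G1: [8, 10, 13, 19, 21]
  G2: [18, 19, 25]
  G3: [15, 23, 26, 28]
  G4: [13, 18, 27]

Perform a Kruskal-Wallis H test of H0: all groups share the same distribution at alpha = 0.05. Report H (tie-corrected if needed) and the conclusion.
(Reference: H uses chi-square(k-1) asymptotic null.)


Step 1: Combine all N = 15 observations and assign midranks.
sorted (value, group, rank): (8,G1,1), (10,G1,2), (13,G1,3.5), (13,G4,3.5), (15,G3,5), (18,G2,6.5), (18,G4,6.5), (19,G1,8.5), (19,G2,8.5), (21,G1,10), (23,G3,11), (25,G2,12), (26,G3,13), (27,G4,14), (28,G3,15)
Step 2: Sum ranks within each group.
R_1 = 25 (n_1 = 5)
R_2 = 27 (n_2 = 3)
R_3 = 44 (n_3 = 4)
R_4 = 24 (n_4 = 3)
Step 3: H = 12/(N(N+1)) * sum(R_i^2/n_i) - 3(N+1)
     = 12/(15*16) * (25^2/5 + 27^2/3 + 44^2/4 + 24^2/3) - 3*16
     = 0.050000 * 1044 - 48
     = 4.200000.
Step 4: Ties present; correction factor C = 1 - 18/(15^3 - 15) = 0.994643. Corrected H = 4.200000 / 0.994643 = 4.222621.
Step 5: Under H0, H ~ chi^2(3); p-value = 0.238407.
Step 6: alpha = 0.05. fail to reject H0.

H = 4.2226, df = 3, p = 0.238407, fail to reject H0.


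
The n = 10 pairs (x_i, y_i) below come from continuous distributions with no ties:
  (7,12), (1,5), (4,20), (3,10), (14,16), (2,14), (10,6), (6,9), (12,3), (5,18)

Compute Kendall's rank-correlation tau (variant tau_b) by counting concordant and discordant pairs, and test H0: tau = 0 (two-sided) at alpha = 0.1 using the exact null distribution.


Step 1: Enumerate the 45 unordered pairs (i,j) with i<j and classify each by sign(x_j-x_i) * sign(y_j-y_i).
  (1,2):dx=-6,dy=-7->C; (1,3):dx=-3,dy=+8->D; (1,4):dx=-4,dy=-2->C; (1,5):dx=+7,dy=+4->C
  (1,6):dx=-5,dy=+2->D; (1,7):dx=+3,dy=-6->D; (1,8):dx=-1,dy=-3->C; (1,9):dx=+5,dy=-9->D
  (1,10):dx=-2,dy=+6->D; (2,3):dx=+3,dy=+15->C; (2,4):dx=+2,dy=+5->C; (2,5):dx=+13,dy=+11->C
  (2,6):dx=+1,dy=+9->C; (2,7):dx=+9,dy=+1->C; (2,8):dx=+5,dy=+4->C; (2,9):dx=+11,dy=-2->D
  (2,10):dx=+4,dy=+13->C; (3,4):dx=-1,dy=-10->C; (3,5):dx=+10,dy=-4->D; (3,6):dx=-2,dy=-6->C
  (3,7):dx=+6,dy=-14->D; (3,8):dx=+2,dy=-11->D; (3,9):dx=+8,dy=-17->D; (3,10):dx=+1,dy=-2->D
  (4,5):dx=+11,dy=+6->C; (4,6):dx=-1,dy=+4->D; (4,7):dx=+7,dy=-4->D; (4,8):dx=+3,dy=-1->D
  (4,9):dx=+9,dy=-7->D; (4,10):dx=+2,dy=+8->C; (5,6):dx=-12,dy=-2->C; (5,7):dx=-4,dy=-10->C
  (5,8):dx=-8,dy=-7->C; (5,9):dx=-2,dy=-13->C; (5,10):dx=-9,dy=+2->D; (6,7):dx=+8,dy=-8->D
  (6,8):dx=+4,dy=-5->D; (6,9):dx=+10,dy=-11->D; (6,10):dx=+3,dy=+4->C; (7,8):dx=-4,dy=+3->D
  (7,9):dx=+2,dy=-3->D; (7,10):dx=-5,dy=+12->D; (8,9):dx=+6,dy=-6->D; (8,10):dx=-1,dy=+9->D
  (9,10):dx=-7,dy=+15->D
Step 2: C = 20, D = 25, total pairs = 45.
Step 3: tau = (C - D)/(n(n-1)/2) = (20 - 25)/45 = -0.111111.
Step 4: Exact two-sided p-value (enumerate n! = 3628800 permutations of y under H0): p = 0.727490.
Step 5: alpha = 0.1. fail to reject H0.

tau_b = -0.1111 (C=20, D=25), p = 0.727490, fail to reject H0.


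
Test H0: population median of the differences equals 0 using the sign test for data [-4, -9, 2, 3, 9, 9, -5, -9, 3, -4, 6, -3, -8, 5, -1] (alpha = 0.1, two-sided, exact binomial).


Step 1: Discard zero differences. Original n = 15; n_eff = number of nonzero differences = 15.
Nonzero differences (with sign): -4, -9, +2, +3, +9, +9, -5, -9, +3, -4, +6, -3, -8, +5, -1
Step 2: Count signs: positive = 7, negative = 8.
Step 3: Under H0: P(positive) = 0.5, so the number of positives S ~ Bin(15, 0.5).
Step 4: Two-sided exact p-value = sum of Bin(15,0.5) probabilities at or below the observed probability = 1.000000.
Step 5: alpha = 0.1. fail to reject H0.

n_eff = 15, pos = 7, neg = 8, p = 1.000000, fail to reject H0.


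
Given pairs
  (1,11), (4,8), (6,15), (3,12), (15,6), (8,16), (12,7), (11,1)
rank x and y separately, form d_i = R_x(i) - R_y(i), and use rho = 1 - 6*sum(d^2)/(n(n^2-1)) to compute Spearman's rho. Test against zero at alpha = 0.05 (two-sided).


Step 1: Rank x and y separately (midranks; no ties here).
rank(x): 1->1, 4->3, 6->4, 3->2, 15->8, 8->5, 12->7, 11->6
rank(y): 11->5, 8->4, 15->7, 12->6, 6->2, 16->8, 7->3, 1->1
Step 2: d_i = R_x(i) - R_y(i); compute d_i^2.
  (1-5)^2=16, (3-4)^2=1, (4-7)^2=9, (2-6)^2=16, (8-2)^2=36, (5-8)^2=9, (7-3)^2=16, (6-1)^2=25
sum(d^2) = 128.
Step 3: rho = 1 - 6*128 / (8*(8^2 - 1)) = 1 - 768/504 = -0.523810.
Step 4: Under H0, t = rho * sqrt((n-2)/(1-rho^2)) = -1.5062 ~ t(6).
Step 5: Two-sided p-value from the t-distribution with 6 df = 0.182721.
Step 6: alpha = 0.05. fail to reject H0.

rho = -0.5238, p = 0.182721, fail to reject H0 at alpha = 0.05.
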